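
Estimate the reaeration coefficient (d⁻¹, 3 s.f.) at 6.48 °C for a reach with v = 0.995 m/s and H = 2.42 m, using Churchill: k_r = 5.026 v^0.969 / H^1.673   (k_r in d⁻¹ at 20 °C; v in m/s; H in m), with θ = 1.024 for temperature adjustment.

k_r(20) = 5.026 × 0.995^0.969 / 2.42^1.673 = 5.026 × 0.9952 / 4.387 = 1.140 d⁻¹.
k_r(6.48) = 1.140 × 1.024^(6.48−20) = 1.140 × 0.7257 = 0.8274 d⁻¹.

k_r ≈ 0.827 d⁻¹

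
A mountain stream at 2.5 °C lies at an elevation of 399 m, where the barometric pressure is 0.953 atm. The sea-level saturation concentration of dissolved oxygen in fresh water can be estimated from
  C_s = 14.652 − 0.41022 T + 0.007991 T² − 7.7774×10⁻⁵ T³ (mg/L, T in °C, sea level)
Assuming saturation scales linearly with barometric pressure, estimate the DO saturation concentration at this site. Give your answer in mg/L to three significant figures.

At sea level: C_s = 14.652 − 0.41022×2.5 + 0.007991×2.5² − 7.7774×10⁻⁵×2.5³ = 13.68 mg/L.
Pressure correction: C_s' = 13.68 × 0.953 = 13.03 mg/L.

C_s ≈ 13.0 mg/L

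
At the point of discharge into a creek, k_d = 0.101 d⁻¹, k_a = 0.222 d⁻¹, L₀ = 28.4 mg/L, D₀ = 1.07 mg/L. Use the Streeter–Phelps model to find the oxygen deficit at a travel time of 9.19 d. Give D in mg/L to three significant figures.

k_d L₀/(k_a−k_d) = 0.101×28.4/(0.222−0.101) = 2.868/0.1210 = 23.71 mg/L.
e^(−k_d t) = e^(−0.101×9.190) = 0.3953; e^(−k_a t) = e^(−0.222×9.190) = 0.1300.
D = 23.71 × (0.3953 − 0.1300) + 1.07 × 0.1300 = 6.288 + 0.1391 = 6.427 mg/L.

D ≈ 6.43 mg/L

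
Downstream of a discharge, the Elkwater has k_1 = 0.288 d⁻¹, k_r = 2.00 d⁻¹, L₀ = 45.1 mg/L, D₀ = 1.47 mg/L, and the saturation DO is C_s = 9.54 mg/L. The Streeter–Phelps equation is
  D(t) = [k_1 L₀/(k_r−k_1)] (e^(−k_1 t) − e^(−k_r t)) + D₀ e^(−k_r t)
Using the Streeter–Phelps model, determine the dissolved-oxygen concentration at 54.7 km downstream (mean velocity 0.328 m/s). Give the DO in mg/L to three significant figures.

Travel time t = x/v = 54.7 km / (0.328 m/s) = 54700 m / 0.328 m/s = 166800 s = 1.930 d.
k_1 L₀/(k_r−k_1) = 0.288×45.1/(2.00−0.288) = 12.99/1.712 = 7.587 mg/L.
e^(−k_1 t) = e^(−0.288×1.930) = 0.5736; e^(−k_r t) = e^(−2.00×1.930) = 0.02106.
D = 7.587 × (0.5736 − 0.02106) + 1.47 × 0.02106 = 4.192 + 0.03096 = 4.223 mg/L.
DO = C_s − D = 9.54 − 4.223 = 5.317 mg/L.

DO ≈ 5.32 mg/L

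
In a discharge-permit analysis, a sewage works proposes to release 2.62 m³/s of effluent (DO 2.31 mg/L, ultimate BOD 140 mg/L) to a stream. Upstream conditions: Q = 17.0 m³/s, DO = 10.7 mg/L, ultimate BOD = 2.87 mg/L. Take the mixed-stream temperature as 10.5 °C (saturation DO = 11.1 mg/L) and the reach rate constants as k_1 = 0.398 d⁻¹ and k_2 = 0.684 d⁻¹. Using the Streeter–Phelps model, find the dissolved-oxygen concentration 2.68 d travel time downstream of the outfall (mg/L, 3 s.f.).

DO ≈ 5.43 mg/L

Mixed DO = (17.0×10.7 + 2.62×2.31)/(17.0+2.62) = 188.0/19.62 = 9.580 mg/L.
Mixed L₀ = (17.0×2.87 + 2.62×140)/(19.62) = 415.6/19.62 = 21.18 mg/L.
Initial deficit D₀ = C_s − DO₀ = 11.1 − 9.580 = 1.520 mg/L.
D(2.68) = [0.398×21.18/(0.684−0.398)](e^(−0.398×2.68) − e^(−0.684×2.68)) + 1.520 e^(−0.684×2.68)
= 29.48 × (0.3442 − 0.1599) + 1.520 × 0.1599 = 5.674 mg/L.
DO = 11.1 − 5.674 = 5.426 mg/L.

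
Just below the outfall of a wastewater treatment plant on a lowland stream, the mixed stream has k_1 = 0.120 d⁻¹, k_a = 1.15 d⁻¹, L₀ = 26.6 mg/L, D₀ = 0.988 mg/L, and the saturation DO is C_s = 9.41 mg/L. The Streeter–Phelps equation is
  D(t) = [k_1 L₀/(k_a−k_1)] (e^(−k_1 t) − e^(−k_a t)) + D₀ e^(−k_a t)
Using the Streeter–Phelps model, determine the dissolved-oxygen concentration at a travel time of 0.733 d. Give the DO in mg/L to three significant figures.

k_1 L₀/(k_a−k_1) = 0.120×26.6/(1.15−0.120) = 3.192/1.030 = 3.099 mg/L.
e^(−k_1 t) = e^(−0.120×0.7330) = 0.9158; e^(−k_a t) = e^(−1.15×0.7330) = 0.4304.
D = 3.099 × (0.9158 − 0.4304) + 0.988 × 0.4304 = 1.504 + 0.4253 = 1.929 mg/L.
DO = C_s − D = 9.41 − 1.929 = 7.481 mg/L.

DO ≈ 7.48 mg/L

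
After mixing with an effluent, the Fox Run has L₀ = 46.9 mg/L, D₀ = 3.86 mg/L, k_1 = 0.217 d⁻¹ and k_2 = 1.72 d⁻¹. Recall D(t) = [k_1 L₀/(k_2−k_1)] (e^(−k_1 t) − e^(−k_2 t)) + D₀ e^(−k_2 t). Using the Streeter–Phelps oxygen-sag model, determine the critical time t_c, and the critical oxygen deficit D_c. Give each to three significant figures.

t_c ≈ 0.816 d; D_c ≈ 4.96 mg/L

t_c = [1/(k_2−k_1)] ln[(k_2/k_1)(1 − D₀(k_2−k_1)/(k_1 L₀))]
= [1/(1.72−0.217)] ln[(1.72/0.217)(1 − 3.86×1.503/(0.217×46.9))]
= (1/1.503) ln[7.926 × 0.4299] = 0.6653 × ln(3.408) = 0.6653 × 1.226 = 0.8158 d.
D_c = (k_1/k_2) L₀ e^(−k_1 t_c) = (0.217/1.72) × 46.9 × e^(−0.217×0.8158) = 0.1262 × 46.9 × 0.8378 = 4.957 mg/L.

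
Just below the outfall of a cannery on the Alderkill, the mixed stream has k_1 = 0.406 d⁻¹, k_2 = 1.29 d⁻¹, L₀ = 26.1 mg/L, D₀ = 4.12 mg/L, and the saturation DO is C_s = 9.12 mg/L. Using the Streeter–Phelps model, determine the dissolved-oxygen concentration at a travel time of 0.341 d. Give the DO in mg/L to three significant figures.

DO ≈ 3.75 mg/L

k_1 L₀/(k_2−k_1) = 0.406×26.1/(1.29−0.406) = 10.60/0.8840 = 11.99 mg/L.
e^(−k_1 t) = e^(−0.406×0.3410) = 0.8707; e^(−k_2 t) = e^(−1.29×0.3410) = 0.6441.
D = 11.99 × (0.8707 − 0.6441) + 4.12 × 0.6441 = 2.716 + 2.654 = 5.370 mg/L.
DO = C_s − D = 9.12 − 5.370 = 3.750 mg/L.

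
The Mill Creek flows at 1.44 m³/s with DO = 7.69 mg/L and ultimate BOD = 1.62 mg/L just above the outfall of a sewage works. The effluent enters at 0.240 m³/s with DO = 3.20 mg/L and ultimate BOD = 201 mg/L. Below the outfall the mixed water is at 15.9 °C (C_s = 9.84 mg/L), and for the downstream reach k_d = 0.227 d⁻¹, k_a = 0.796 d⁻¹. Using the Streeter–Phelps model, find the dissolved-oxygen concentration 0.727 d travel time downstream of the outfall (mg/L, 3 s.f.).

DO ≈ 4.83 mg/L

Mixed DO = (1.44×7.69 + 0.240×3.20)/(1.44+0.240) = 11.84/1.680 = 7.049 mg/L.
Mixed L₀ = (1.44×1.62 + 0.240×201)/(1.680) = 50.57/1.680 = 30.10 mg/L.
Initial deficit D₀ = C_s − DO₀ = 9.84 − 7.049 = 2.791 mg/L.
D(0.727) = [0.227×30.10/(0.796−0.227)](e^(−0.227×0.727) − e^(−0.796×0.727)) + 2.791 e^(−0.796×0.727)
= 12.01 × (0.8479 − 0.5606) + 2.791 × 0.5606 = 5.015 mg/L.
DO = 9.84 − 5.015 = 4.825 mg/L.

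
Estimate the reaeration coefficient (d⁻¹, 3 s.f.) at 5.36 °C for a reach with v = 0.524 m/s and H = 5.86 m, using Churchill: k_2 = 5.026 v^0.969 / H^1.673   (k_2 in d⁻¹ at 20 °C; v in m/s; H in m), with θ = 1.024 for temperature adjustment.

k_2 ≈ 0.0986 d⁻¹

k_2(20) = 5.026 × 0.524^0.969 / 5.86^1.673 = 5.026 × 0.5346 / 19.26 = 0.1395 d⁻¹.
k_2(5.36) = 0.1395 × 1.024^(5.36−20) = 0.1395 × 0.7067 = 0.09858 d⁻¹.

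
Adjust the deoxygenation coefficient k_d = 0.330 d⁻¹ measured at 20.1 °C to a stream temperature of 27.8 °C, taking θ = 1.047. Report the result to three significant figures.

k_d(T₂) = k_d(T₁) · θ^(T₂−T₁) = 0.330 × 1.047^(27.8−20.1)
= 0.330 × 1.047^7.70 = 0.330 × 1.424 = 0.4700 d⁻¹.

k_d ≈ 0.470 d⁻¹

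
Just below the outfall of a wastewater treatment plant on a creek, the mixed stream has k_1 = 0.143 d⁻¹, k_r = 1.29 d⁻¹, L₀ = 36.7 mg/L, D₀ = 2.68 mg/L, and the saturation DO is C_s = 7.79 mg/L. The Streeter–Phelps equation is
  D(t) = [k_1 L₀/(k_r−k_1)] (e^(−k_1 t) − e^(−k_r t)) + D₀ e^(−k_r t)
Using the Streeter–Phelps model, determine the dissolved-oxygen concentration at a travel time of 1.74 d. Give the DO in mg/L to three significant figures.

DO ≈ 4.42 mg/L

k_1 L₀/(k_r−k_1) = 0.143×36.7/(1.29−0.143) = 5.248/1.147 = 4.576 mg/L.
e^(−k_1 t) = e^(−0.143×1.740) = 0.7797; e^(−k_r t) = e^(−1.29×1.740) = 0.1060.
D = 4.576 × (0.7797 − 0.1060) + 2.68 × 0.1060 = 3.083 + 0.2840 = 3.367 mg/L.
DO = C_s − D = 7.79 − 3.367 = 4.423 mg/L.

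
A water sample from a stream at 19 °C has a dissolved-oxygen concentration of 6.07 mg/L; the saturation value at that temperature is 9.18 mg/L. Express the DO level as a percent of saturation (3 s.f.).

% saturation = C/C_s × 100 = 6.07/9.18 × 100 = 66.1 %.

66.1 % saturation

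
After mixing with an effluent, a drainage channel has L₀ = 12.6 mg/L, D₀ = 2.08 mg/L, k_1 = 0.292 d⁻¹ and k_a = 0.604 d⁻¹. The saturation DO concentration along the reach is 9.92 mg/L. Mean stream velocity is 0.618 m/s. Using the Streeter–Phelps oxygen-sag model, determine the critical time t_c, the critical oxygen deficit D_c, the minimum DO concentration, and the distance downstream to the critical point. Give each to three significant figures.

At the critical point dD/dt = 0, so k_1 L₀ e^(−k_1 t) = k_a D. Substituting D(t) from the Streeter–Phelps equation and solving for t gives
t_c = ln[(k_a/k_1)(1 − D₀(k_a−k_1)/(k_1 L₀))] / (k_a−k_1).
Here k_a−k_1 = 0.3120 d⁻¹ and 1 − D₀(k_a−k_1)/(k_1 L₀) = 1 − 2.08×0.3120/(0.292×12.6) = 0.8236, so
t_c = ln(2.068 × 0.8236) / 0.3120 = 0.5328 / 0.3120 = 1.708 d.
L(t_c) = L₀ e^(−k_1 t_c) = 12.6 × 0.6074 = 7.653 mg/L, and at the critical point k_a D_c = k_1 L, so D_c = (0.292/0.604) × 7.653 = 3.700 mg/L.
Minimum DO = C_s − D_c = 9.92 − 3.700 = 6.220 mg/L.
x_c = v t_c = 0.618 m/s × 1.708 d × 86400 s/d = 91180 m ≈ 91.2 km.

t_c ≈ 1.71 d; D_c ≈ 3.70 mg/L; min DO ≈ 6.22 mg/L; x_c ≈ 91.2 km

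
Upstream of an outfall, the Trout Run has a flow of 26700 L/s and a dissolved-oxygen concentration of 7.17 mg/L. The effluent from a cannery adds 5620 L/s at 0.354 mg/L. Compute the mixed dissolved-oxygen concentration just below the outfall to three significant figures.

Flow-weighted mixing: C = (Q_r C_r + Q_w C_w)/(Q_r + Q_w)
= (26700×7.17 + 5620×0.354)/(26700 + 5620) = 193400/32320 = 5.985 mg/L.

5.98 mg/L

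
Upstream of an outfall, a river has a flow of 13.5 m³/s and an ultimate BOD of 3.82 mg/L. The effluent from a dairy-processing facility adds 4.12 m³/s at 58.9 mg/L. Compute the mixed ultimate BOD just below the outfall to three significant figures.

Flow-weighted mixing: C = (Q_r C_r + Q_w C_w)/(Q_r + Q_w)
= (13.5×3.82 + 4.12×58.9)/(13.5 + 4.12) = 294.2/17.62 = 16.70 mg/L.

16.7 mg/L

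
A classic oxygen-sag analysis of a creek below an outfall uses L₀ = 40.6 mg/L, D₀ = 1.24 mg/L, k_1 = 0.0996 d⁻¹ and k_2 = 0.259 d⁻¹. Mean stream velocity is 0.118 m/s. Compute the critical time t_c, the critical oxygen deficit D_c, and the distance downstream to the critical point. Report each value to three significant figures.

t_c = [1/(k_2−k_1)] ln[(k_2/k_1)(1 − D₀(k_2−k_1)/(k_1 L₀))]
= [1/(0.259−0.0996)] ln[(0.259/0.0996)(1 − 1.24×0.1594/(0.0996×40.6))]
= (1/0.1594) ln[2.600 × 0.9511] = 6.274 × ln(2.473) = 6.274 × 0.9056 = 5.681 d.
L(t_c) = L₀ e^(−k_1 t_c) = 40.6 × 0.5679 = 23.06 mg/L, and at the critical point k_2 D_c = k_1 L, so D_c = (0.0996/0.259) × 23.06 = 8.866 mg/L.
x_c = v t_c = 0.118 m/s × 5.681 d × 86400 s/d = 57920 m ≈ 57.9 km.

t_c ≈ 5.68 d; D_c ≈ 8.87 mg/L; x_c ≈ 57.9 km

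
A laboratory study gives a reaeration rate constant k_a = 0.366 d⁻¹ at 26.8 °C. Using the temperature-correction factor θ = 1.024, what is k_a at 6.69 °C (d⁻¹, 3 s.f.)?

k_a ≈ 0.227 d⁻¹

k_a(T₂) = k_a(T₁) · θ^(T₂−T₁) = 0.366 × 1.024^(6.69−26.8)
= 0.366 × 1.024^-20.1 = 0.366 × 0.6207 = 0.2272 d⁻¹.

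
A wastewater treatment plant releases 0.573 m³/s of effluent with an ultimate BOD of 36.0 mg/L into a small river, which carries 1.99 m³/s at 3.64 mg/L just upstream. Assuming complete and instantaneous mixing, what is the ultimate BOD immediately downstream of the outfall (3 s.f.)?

Flow-weighted mixing: C = (Q_r C_r + Q_w C_w)/(Q_r + Q_w)
= (1.99×3.64 + 0.573×36.0)/(1.99 + 0.573) = 27.87/2.563 = 10.87 mg/L.

10.9 mg/L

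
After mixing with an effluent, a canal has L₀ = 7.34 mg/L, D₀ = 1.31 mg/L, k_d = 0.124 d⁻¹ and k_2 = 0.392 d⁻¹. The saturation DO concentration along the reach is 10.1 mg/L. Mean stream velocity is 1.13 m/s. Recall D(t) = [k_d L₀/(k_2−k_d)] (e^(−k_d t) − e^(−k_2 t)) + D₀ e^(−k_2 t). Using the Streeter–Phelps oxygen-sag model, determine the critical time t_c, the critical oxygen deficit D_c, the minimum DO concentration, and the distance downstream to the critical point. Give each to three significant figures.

t_c ≈ 2.48 d; D_c ≈ 1.71 mg/L; min DO ≈ 8.39 mg/L; x_c ≈ 242 km

t_c = [1/(k_2−k_d)] ln[(k_2/k_d)(1 − D₀(k_2−k_d)/(k_d L₀))]
= [1/(0.392−0.124)] ln[(0.392/0.124)(1 − 1.31×0.2680/(0.124×7.34))]
= (1/0.2680) ln[3.161 × 0.6143] = 3.731 × ln(1.942) = 3.731 × 0.6637 = 2.476 d.
D_c = (k_d/k_2) L₀ e^(−k_d t_c) = (0.124/0.392) × 7.34 × e^(−0.124×2.476) = 0.3163 × 7.34 × 0.7356 = 1.708 mg/L.
Minimum DO = C_s − D_c = 10.1 − 1.708 = 8.392 mg/L.
x_c = v t_c = 1.13 m/s × 2.476 d × 86400 s/d = 241800 m ≈ 242 km.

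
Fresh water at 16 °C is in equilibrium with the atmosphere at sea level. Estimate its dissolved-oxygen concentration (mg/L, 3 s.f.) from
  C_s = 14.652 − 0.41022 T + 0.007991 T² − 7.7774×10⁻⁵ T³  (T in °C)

C_s = 14.652 − 0.41022×16 + 0.007991×16² − 7.7774×10⁻⁵×16³ = 9.816 mg/L.

C_s ≈ 9.82 mg/L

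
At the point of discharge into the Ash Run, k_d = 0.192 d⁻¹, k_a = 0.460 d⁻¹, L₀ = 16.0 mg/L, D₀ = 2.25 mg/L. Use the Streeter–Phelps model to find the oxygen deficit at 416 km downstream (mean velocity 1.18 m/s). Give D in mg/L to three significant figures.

D ≈ 3.83 mg/L

Travel time t = x/v = 416 km / (1.18 m/s) = 416000 m / 1.18 m/s = 352500 s = 4.080 d.
k_d L₀/(k_a−k_d) = 0.192×16.0/(0.460−0.192) = 3.072/0.2680 = 11.46 mg/L.
e^(−k_d t) = e^(−0.192×4.080) = 0.4568; e^(−k_a t) = e^(−0.460×4.080) = 0.1531.
D = 11.46 × (0.4568 − 0.1531) + 2.25 × 0.1531 = 3.482 + 0.3444 = 3.827 mg/L.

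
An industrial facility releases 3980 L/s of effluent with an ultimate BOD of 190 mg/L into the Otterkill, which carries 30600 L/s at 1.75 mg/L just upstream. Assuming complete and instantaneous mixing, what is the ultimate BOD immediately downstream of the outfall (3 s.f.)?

23.4 mg/L

Flow-weighted mixing: C = (Q_r C_r + Q_w C_w)/(Q_r + Q_w)
= (30600×1.75 + 3980×190)/(30600 + 3980) = 809800/34580 = 23.42 mg/L.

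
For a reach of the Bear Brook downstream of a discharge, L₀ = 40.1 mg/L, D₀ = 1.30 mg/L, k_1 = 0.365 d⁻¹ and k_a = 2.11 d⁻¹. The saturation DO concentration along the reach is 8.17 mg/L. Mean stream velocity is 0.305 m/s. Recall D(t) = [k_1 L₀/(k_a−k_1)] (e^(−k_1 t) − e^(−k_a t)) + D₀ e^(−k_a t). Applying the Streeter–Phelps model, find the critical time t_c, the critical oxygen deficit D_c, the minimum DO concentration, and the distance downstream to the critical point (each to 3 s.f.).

At the critical point dD/dt = 0, so k_1 L₀ e^(−k_1 t) = k_a D. Substituting D(t) from the Streeter–Phelps equation and solving for t gives
t_c = ln[(k_a/k_1)(1 − D₀(k_a−k_1)/(k_1 L₀))] / (k_a−k_1).
Here k_a−k_1 = 1.745 d⁻¹ and 1 − D₀(k_a−k_1)/(k_1 L₀) = 1 − 1.30×1.745/(0.365×40.1) = 0.8450, so
t_c = ln(5.781 × 0.8450) / 1.745 = 1.586 / 1.745 = 0.9090 d.
L(t_c) = L₀ e^(−k_1 t_c) = 40.1 × 0.7177 = 28.78 mg/L, and at the critical point k_a D_c = k_1 L, so D_c = (0.365/2.11) × 28.78 = 4.978 mg/L.
Minimum DO = C_s − D_c = 8.17 − 4.978 = 3.192 mg/L.
x_c = v t_c = 0.305 m/s × 0.9090 d × 86400 s/d = 23950 m ≈ 24.0 km.

t_c ≈ 0.909 d; D_c ≈ 4.98 mg/L; min DO ≈ 3.19 mg/L; x_c ≈ 24.0 km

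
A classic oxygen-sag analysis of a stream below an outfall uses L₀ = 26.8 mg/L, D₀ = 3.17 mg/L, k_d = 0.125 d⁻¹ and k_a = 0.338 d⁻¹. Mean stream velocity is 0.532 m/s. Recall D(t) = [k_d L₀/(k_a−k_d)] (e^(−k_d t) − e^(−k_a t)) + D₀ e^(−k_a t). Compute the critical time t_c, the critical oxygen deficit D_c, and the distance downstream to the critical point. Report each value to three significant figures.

With k_a/k_d = 2.704 and 1 − D₀(k_a−k_d)/(k_d L₀) = 0.7984,
t_c = ln(2.704 × 0.7984) / (0.338 − 0.125) = ln(2.159) / 0.2130 = 0.7696/0.2130 = 3.613 d.
D_c = (k_d/k_a) L₀ e^(−k_d t_c) = (0.125/0.338) × 26.8 × e^(−0.125×3.613) = 0.3698 × 26.8 × 0.6366 = 6.309 mg/L.
x_c = v t_c = 0.532 m/s × 3.613 d × 86400 s/d = 166100 m ≈ 166 km.

t_c ≈ 3.61 d; D_c ≈ 6.31 mg/L; x_c ≈ 166 km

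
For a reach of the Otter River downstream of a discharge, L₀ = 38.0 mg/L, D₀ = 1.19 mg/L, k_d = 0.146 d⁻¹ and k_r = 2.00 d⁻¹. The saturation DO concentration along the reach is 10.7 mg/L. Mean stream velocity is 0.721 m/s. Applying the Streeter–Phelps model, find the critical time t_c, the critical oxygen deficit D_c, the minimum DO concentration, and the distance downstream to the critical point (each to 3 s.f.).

At the critical point dD/dt = 0, so k_d L₀ e^(−k_d t) = k_r D. Substituting D(t) from the Streeter–Phelps equation and solving for t gives
t_c = ln[(k_r/k_d)(1 − D₀(k_r−k_d)/(k_d L₀))] / (k_r−k_d).
Here k_r−k_d = 1.854 d⁻¹ and 1 − D₀(k_r−k_d)/(k_d L₀) = 1 − 1.19×1.854/(0.146×38.0) = 0.6023, so
t_c = ln(13.70 × 0.6023) / 1.854 = 2.110 / 1.854 = 1.138 d.
D_c = (k_d/k_r) L₀ e^(−k_d t_c) = (0.146/2.00) × 38.0 × e^(−0.146×1.138) = 0.07300 × 38.0 × 0.8469 = 2.349 mg/L.
Minimum DO = C_s − D_c = 10.7 − 2.349 = 8.351 mg/L.
x_c = v t_c = 0.721 m/s × 1.138 d × 86400 s/d = 70910 m ≈ 70.9 km.

t_c ≈ 1.14 d; D_c ≈ 2.35 mg/L; min DO ≈ 8.35 mg/L; x_c ≈ 70.9 km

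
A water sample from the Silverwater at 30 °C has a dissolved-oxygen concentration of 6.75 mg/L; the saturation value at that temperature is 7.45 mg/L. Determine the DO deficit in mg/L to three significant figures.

D = C_s − C = 7.45 − 6.75 = 0.700 mg/L.

D ≈ 0.700 mg/L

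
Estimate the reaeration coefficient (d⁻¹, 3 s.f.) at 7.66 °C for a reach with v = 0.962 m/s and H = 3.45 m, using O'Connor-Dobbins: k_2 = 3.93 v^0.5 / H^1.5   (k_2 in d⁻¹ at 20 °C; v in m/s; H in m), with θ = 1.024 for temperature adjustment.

k_2 ≈ 0.449 d⁻¹

k_2(20) = 3.93 × 0.962^0.5 / 3.45^1.5 = 3.93 × 0.9808 / 6.408 = 0.6015 d⁻¹.
k_2(7.66) = 0.6015 × 1.024^(7.66−20) = 0.6015 × 0.7463 = 0.4489 d⁻¹.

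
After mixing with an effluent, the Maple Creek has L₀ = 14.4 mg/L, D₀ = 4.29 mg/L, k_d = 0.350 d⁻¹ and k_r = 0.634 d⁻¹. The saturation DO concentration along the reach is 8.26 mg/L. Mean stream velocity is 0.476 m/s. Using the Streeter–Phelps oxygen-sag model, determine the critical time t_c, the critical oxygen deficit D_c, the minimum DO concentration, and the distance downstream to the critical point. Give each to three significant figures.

t_c ≈ 1.12 d; D_c ≈ 5.38 mg/L; min DO ≈ 2.88 mg/L; x_c ≈ 46.0 km

At the critical point dD/dt = 0, so k_d L₀ e^(−k_d t) = k_r D. Substituting D(t) from the Streeter–Phelps equation and solving for t gives
t_c = ln[(k_r/k_d)(1 − D₀(k_r−k_d)/(k_d L₀))] / (k_r−k_d).
Here k_r−k_d = 0.2840 d⁻¹ and 1 − D₀(k_r−k_d)/(k_d L₀) = 1 − 4.29×0.2840/(0.350×14.4) = 0.7583, so
t_c = ln(1.811 × 0.7583) / 0.2840 = 0.3174 / 0.2840 = 1.118 d.
D_c = (k_d/k_r) L₀ e^(−k_d t_c) = (0.350/0.634) × 14.4 × e^(−0.350×1.118) = 0.5521 × 14.4 × 0.6763 = 5.376 mg/L.
Minimum DO = C_s − D_c = 8.26 − 5.376 = 2.884 mg/L.
x_c = v t_c = 0.476 m/s × 1.118 d × 86400 s/d = 45960 m ≈ 46.0 km.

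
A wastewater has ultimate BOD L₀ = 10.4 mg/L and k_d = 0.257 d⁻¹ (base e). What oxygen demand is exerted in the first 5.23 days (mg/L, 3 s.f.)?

y ≈ 7.69 mg/L

y_t = L₀(1 − e^(−k_d t)) = 10.4 × (1 − e^(−0.257×5.23))
= 10.4 × (1 − 0.2608) = 10.4 × 0.7392 = 7.688 mg/L.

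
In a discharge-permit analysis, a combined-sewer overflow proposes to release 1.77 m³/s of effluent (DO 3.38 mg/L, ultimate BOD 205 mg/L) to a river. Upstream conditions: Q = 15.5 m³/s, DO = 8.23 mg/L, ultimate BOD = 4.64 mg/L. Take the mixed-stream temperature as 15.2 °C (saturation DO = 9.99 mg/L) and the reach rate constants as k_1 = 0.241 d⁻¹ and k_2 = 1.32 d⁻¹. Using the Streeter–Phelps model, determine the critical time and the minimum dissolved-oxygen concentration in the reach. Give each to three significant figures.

Mixed DO = (15.5×8.23 + 1.77×3.38)/(15.5+1.77) = 133.5/17.27 = 7.733 mg/L.
Mixed L₀ = (15.5×4.64 + 1.77×205)/(17.27) = 434.8/17.27 = 25.17 mg/L.
Initial deficit D₀ = C_s − DO₀ = 9.99 − 7.733 = 2.257 mg/L.
t_c = (1/1.079) ln[(1.32/0.241)(1 − 2.257×1.079/(0.241×25.17))] = 0.9268 × ln(3.279) = 1.100 d.
D_c = (0.241/1.32) × 25.17 × e^(−0.241×1.100) = 0.1826 × 25.17 × 0.7670 = 3.526 mg/L.
Minimum DO = 9.99 − 3.526 = 6.464 mg/L.

t_c ≈ 1.10 d; minimum DO ≈ 6.46 mg/L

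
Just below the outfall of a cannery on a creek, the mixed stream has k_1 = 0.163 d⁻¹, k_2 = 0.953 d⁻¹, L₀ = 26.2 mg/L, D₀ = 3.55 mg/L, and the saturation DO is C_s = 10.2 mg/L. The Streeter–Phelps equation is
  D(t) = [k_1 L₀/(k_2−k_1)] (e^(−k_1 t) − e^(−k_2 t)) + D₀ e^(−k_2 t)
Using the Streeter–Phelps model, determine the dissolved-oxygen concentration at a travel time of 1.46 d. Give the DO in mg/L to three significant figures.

DO ≈ 6.40 mg/L

k_1 L₀/(k_2−k_1) = 0.163×26.2/(0.953−0.163) = 4.271/0.7900 = 5.406 mg/L.
e^(−k_1 t) = e^(−0.163×1.460) = 0.7882; e^(−k_2 t) = e^(−0.953×1.460) = 0.2487.
D = 5.406 × (0.7882 − 0.2487) + 3.55 × 0.2487 = 2.916 + 0.8830 = 3.799 mg/L.
DO = C_s − D = 10.2 − 3.799 = 6.401 mg/L.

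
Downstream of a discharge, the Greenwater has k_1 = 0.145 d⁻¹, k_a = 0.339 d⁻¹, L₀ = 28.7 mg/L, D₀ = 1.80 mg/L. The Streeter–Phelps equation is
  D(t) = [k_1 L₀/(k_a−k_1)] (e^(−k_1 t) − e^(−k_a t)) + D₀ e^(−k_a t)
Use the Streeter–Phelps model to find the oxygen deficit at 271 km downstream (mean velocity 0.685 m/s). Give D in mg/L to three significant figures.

D ≈ 6.88 mg/L

Travel time t = x/v = 271 km / (0.685 m/s) = 271000 m / 0.685 m/s = 395600 s = 4.579 d.
k_1 L₀/(k_a−k_1) = 0.145×28.7/(0.339−0.145) = 4.161/0.1940 = 21.45 mg/L.
e^(−k_1 t) = e^(−0.145×4.579) = 0.5148; e^(−k_a t) = e^(−0.339×4.579) = 0.2118.
D = 21.45 × (0.5148 − 0.2118) + 1.80 × 0.2118 = 6.501 + 0.3812 = 6.882 mg/L.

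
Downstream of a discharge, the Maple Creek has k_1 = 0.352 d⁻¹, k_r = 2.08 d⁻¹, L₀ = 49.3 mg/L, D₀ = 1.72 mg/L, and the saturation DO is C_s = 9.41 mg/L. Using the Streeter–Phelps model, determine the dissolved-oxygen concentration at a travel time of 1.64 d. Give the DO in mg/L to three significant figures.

k_1 L₀/(k_r−k_1) = 0.352×49.3/(2.08−0.352) = 17.35/1.728 = 10.04 mg/L.
e^(−k_1 t) = e^(−0.352×1.640) = 0.5614; e^(−k_r t) = e^(−2.08×1.640) = 0.03300.
D = 10.04 × (0.5614 − 0.03300) + 1.72 × 0.03300 = 5.307 + 0.05676 = 5.363 mg/L.
DO = C_s − D = 9.41 − 5.363 = 4.047 mg/L.

DO ≈ 4.05 mg/L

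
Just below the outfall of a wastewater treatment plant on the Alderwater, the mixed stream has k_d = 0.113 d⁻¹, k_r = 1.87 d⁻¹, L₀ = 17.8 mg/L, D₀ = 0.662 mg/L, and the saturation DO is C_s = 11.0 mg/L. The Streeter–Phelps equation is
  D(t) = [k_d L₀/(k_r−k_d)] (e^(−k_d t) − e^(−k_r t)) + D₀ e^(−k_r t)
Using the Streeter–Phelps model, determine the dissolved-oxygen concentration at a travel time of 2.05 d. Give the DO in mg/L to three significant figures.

k_d L₀/(k_r−k_d) = 0.113×17.8/(1.87−0.113) = 2.011/1.757 = 1.145 mg/L.
e^(−k_d t) = e^(−0.113×2.050) = 0.7932; e^(−k_r t) = e^(−1.87×2.050) = 0.02163.
D = 1.145 × (0.7932 − 0.02163) + 0.662 × 0.02163 = 0.8833 + 0.01432 = 0.8976 mg/L.
DO = C_s − D = 11.0 − 0.8976 = 10.10 mg/L.

DO ≈ 10.1 mg/L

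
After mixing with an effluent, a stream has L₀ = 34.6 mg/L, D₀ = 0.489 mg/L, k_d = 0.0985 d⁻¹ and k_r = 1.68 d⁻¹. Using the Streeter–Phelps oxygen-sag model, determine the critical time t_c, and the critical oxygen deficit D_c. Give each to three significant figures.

t_c ≈ 1.63 d; D_c ≈ 1.73 mg/L

With k_r/k_d = 17.06 and 1 − D₀(k_r−k_d)/(k_d L₀) = 0.7731,
t_c = ln(17.06 × 0.7731) / (1.68 − 0.0985) = ln(13.19) / 1.581 = 2.579/1.581 = 1.631 d.
D_c = (k_d/k_r) L₀ e^(−k_d t_c) = (0.0985/1.68) × 34.6 × e^(−0.0985×1.631) = 0.05863 × 34.6 × 0.8516 = 1.728 mg/L.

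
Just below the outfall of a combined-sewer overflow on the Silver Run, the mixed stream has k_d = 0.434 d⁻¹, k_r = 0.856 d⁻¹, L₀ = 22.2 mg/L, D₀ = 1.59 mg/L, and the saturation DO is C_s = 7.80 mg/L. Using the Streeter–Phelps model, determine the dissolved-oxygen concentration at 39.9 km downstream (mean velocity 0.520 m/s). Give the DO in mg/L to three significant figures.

DO ≈ 2.20 mg/L

Travel time t = x/v = 39.9 km / (0.520 m/s) = 39900 m / 0.520 m/s = 76730 s = 0.8881 d.
k_d L₀/(k_r−k_d) = 0.434×22.2/(0.856−0.434) = 9.635/0.4220 = 22.83 mg/L.
e^(−k_d t) = e^(−0.434×0.8881) = 0.6802; e^(−k_r t) = e^(−0.856×0.8881) = 0.4676.
D = 22.83 × (0.6802 − 0.4676) + 1.59 × 0.4676 = 4.854 + 0.7434 = 5.597 mg/L.
DO = C_s − D = 7.80 − 5.597 = 2.203 mg/L.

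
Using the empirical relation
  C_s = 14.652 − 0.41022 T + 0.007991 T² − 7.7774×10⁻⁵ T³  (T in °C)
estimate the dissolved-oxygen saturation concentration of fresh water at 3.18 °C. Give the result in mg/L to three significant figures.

C_s ≈ 13.4 mg/L

C_s = 14.652 − 0.41022×3.18 + 0.007991×3.18² − 7.7774×10⁻⁵×3.18³ = 13.43 mg/L.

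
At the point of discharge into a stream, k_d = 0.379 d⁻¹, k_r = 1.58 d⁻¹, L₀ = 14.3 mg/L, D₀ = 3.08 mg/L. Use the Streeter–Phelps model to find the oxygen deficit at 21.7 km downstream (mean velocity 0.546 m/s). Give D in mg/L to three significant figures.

D ≈ 3.10 mg/L

Travel time t = x/v = 21.7 km / (0.546 m/s) = 21700 m / 0.546 m/s = 39740 s = 0.4600 d.
k_d L₀/(k_r−k_d) = 0.379×14.3/(1.58−0.379) = 5.420/1.201 = 4.513 mg/L.
e^(−k_d t) = e^(−0.379×0.4600) = 0.8400; e^(−k_r t) = e^(−1.58×0.4600) = 0.4835.
D = 4.513 × (0.8400 − 0.4835) + 3.08 × 0.4835 = 1.609 + 1.489 = 3.098 mg/L.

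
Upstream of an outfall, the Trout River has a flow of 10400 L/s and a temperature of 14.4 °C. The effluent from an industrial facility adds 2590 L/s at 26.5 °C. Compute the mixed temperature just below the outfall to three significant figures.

16.8 °C

Flow-weighted mixing: C = (Q_r C_r + Q_w C_w)/(Q_r + Q_w)
= (10400×14.4 + 2590×26.5)/(10400 + 2590) = 218400/12990 = 16.81 °C.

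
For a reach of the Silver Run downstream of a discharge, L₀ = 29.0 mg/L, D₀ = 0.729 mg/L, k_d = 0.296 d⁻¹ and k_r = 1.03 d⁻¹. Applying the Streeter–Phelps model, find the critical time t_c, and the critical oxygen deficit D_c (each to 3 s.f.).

t_c = [1/(k_r−k_d)] ln[(k_r/k_d)(1 − D₀(k_r−k_d)/(k_d L₀))]
= [1/(1.03−0.296)] ln[(1.03/0.296)(1 − 0.729×0.7340/(0.296×29.0))]
= (1/0.7340) ln[3.480 × 0.9377] = 1.362 × ln(3.263) = 1.362 × 1.183 = 1.611 d.
L(t_c) = L₀ e^(−k_d t_c) = 29.0 × 0.6207 = 18.00 mg/L, and at the critical point k_r D_c = k_d L, so D_c = (0.296/1.03) × 18.00 = 5.173 mg/L.

t_c ≈ 1.61 d; D_c ≈ 5.17 mg/L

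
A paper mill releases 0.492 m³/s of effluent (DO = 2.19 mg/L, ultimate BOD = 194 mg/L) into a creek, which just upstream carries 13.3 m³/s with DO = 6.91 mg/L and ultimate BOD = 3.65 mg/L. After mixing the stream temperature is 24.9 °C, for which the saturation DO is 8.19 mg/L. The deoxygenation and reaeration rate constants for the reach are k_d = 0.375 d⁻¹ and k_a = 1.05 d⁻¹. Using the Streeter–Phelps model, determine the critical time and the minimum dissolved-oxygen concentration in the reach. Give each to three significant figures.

t_c ≈ 1.10 d; minimum DO ≈ 5.72 mg/L

Mixed DO = (13.3×6.91 + 0.492×2.19)/(13.3+0.492) = 92.98/13.79 = 6.742 mg/L.
Mixed L₀ = (13.3×3.65 + 0.492×194)/(13.79) = 144.0/13.79 = 10.44 mg/L.
Initial deficit D₀ = C_s − DO₀ = 8.19 − 6.742 = 1.448 mg/L.
t_c = (1/0.6750) ln[(1.05/0.375)(1 − 1.448×0.6750/(0.375×10.44))] = 1.481 × ln(2.101) = 1.100 d.
D_c = (0.375/1.05) × 10.44 × e^(−0.375×1.100) = 0.3571 × 10.44 × 0.6621 = 2.469 mg/L.
Minimum DO = 8.19 − 2.469 = 5.721 mg/L.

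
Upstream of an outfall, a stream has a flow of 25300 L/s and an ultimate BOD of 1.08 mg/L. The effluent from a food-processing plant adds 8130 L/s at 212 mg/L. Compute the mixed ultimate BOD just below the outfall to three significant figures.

52.4 mg/L

Flow-weighted mixing: C = (Q_r C_r + Q_w C_w)/(Q_r + Q_w)
= (25300×1.08 + 8130×212)/(25300 + 8130) = 1.751×10^6/33430 = 52.37 mg/L.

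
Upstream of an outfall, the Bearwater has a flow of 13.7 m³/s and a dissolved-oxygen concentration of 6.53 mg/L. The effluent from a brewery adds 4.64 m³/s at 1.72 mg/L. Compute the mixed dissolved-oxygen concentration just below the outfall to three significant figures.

Flow-weighted mixing: C = (Q_r C_r + Q_w C_w)/(Q_r + Q_w)
= (13.7×6.53 + 4.64×1.72)/(13.7 + 4.64) = 97.44/18.34 = 5.313 mg/L.

5.31 mg/L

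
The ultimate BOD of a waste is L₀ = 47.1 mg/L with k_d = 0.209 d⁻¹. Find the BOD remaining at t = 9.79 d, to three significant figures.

L ≈ 6.09 mg/L

L_t = L₀ e^(−k_d t) = 47.1 × e^(−0.209×9.79) = 47.1 × 0.1292 = 6.087 mg/L.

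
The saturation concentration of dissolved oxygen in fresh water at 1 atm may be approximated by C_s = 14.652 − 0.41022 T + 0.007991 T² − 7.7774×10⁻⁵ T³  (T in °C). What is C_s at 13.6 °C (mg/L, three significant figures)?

C_s ≈ 10.4 mg/L

C_s = 14.652 − 0.41022×13.6 + 0.007991×13.6² − 7.7774×10⁻⁵×13.6³ = 10.36 mg/L.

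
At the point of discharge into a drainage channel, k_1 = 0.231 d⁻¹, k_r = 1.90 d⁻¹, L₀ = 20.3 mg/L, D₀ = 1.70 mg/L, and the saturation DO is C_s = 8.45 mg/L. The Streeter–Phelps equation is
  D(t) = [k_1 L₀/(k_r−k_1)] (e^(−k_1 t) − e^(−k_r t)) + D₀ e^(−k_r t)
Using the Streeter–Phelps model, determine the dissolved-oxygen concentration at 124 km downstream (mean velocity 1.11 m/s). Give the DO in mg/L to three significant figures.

Travel time t = x/v = 124 km / (1.11 m/s) = 124000 m / 1.11 m/s = 111700 s = 1.293 d.
k_1 L₀/(k_r−k_1) = 0.231×20.3/(1.90−0.231) = 4.689/1.669 = 2.810 mg/L.
e^(−k_1 t) = e^(−0.231×1.293) = 0.7418; e^(−k_r t) = e^(−1.90×1.293) = 0.08572.
D = 2.810 × (0.7418 − 0.08572) + 1.70 × 0.08572 = 1.843 + 0.1457 = 1.989 mg/L.
DO = C_s − D = 8.45 − 1.989 = 6.461 mg/L.

DO ≈ 6.46 mg/L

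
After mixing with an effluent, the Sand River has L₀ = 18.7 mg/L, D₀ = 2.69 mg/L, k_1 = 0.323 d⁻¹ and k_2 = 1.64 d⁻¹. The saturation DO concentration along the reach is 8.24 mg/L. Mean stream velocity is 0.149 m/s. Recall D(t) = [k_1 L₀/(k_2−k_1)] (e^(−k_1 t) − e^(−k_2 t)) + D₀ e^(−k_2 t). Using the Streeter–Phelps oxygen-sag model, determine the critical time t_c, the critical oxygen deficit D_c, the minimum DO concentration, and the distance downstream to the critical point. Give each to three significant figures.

t_c ≈ 0.563 d; D_c ≈ 3.07 mg/L; min DO ≈ 5.17 mg/L; x_c ≈ 7.25 km

t_c = [1/(k_2−k_1)] ln[(k_2/k_1)(1 − D₀(k_2−k_1)/(k_1 L₀))]
= [1/(1.64−0.323)] ln[(1.64/0.323)(1 − 2.69×1.317/(0.323×18.7))]
= (1/1.317) ln[5.077 × 0.4135] = 0.7593 × ln(2.099) = 0.7593 × 0.7416 = 0.5631 d.
L(t_c) = L₀ e^(−k_1 t_c) = 18.7 × 0.8337 = 15.59 mg/L, and at the critical point k_2 D_c = k_1 L, so D_c = (0.323/1.64) × 15.59 = 3.070 mg/L.
Minimum DO = C_s − D_c = 8.24 − 3.070 = 5.170 mg/L.
x_c = v t_c = 0.149 m/s × 0.5631 d × 86400 s/d = 7249 m ≈ 7.25 km.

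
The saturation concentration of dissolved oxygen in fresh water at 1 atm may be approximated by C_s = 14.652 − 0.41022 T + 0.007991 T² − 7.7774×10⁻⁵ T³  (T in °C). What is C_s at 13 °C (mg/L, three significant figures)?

C_s ≈ 10.5 mg/L

C_s = 14.652 − 0.41022×13 + 0.007991×13² − 7.7774×10⁻⁵×13³ = 10.50 mg/L.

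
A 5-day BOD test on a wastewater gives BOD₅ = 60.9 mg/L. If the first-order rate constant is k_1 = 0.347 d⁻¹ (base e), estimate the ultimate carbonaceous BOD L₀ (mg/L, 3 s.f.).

BOD₅ = L₀(1 − e^(−5k_1)) ⇒ L₀ = BOD₅ / (1 − e^(−5×0.347))
= 60.9 / (1 − 0.1764) = 60.9 / 0.8236 = 73.94 mg/L.

L₀ ≈ 73.9 mg/L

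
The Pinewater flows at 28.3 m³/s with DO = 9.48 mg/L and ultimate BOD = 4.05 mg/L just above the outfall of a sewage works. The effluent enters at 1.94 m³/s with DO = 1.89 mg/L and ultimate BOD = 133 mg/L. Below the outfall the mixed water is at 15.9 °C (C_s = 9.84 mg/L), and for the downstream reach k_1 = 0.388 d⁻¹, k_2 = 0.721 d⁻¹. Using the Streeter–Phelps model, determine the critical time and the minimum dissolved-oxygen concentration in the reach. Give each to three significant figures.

t_c ≈ 1.68 d; minimum DO ≈ 6.38 mg/L

Mixed DO = (28.3×9.48 + 1.94×1.89)/(28.3+1.94) = 272.0/30.24 = 8.993 mg/L.
Mixed L₀ = (28.3×4.05 + 1.94×133)/(30.24) = 372.6/30.24 = 12.32 mg/L.
Initial deficit D₀ = C_s − DO₀ = 9.84 − 8.993 = 0.8469 mg/L.
t_c = (1/0.3330) ln[(0.721/0.388)(1 − 0.8469×0.3330/(0.388×12.32))] = 3.003 × ln(1.749) = 1.678 d.
D_c = (0.388/0.721) × 12.32 × e^(−0.388×1.678) = 0.5381 × 12.32 × 0.5215 = 3.458 mg/L.
Minimum DO = 9.84 − 3.458 = 6.382 mg/L.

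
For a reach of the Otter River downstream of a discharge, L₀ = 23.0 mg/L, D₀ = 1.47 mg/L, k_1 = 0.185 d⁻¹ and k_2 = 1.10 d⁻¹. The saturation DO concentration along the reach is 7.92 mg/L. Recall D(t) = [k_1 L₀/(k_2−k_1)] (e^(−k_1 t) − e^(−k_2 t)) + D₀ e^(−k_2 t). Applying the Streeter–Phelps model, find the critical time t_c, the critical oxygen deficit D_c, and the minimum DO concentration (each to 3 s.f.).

t_c = [1/(k_2−k_1)] ln[(k_2/k_1)(1 − D₀(k_2−k_1)/(k_1 L₀))]
= [1/(1.10−0.185)] ln[(1.10/0.185)(1 − 1.47×0.9150/(0.185×23.0))]
= (1/0.9150) ln[5.946 × 0.6839] = 1.093 × ln(4.066) = 1.093 × 1.403 = 1.533 d.
L(t_c) = L₀ e^(−k_1 t_c) = 23.0 × 0.7531 = 17.32 mg/L, and at the critical point k_2 D_c = k_1 L, so D_c = (0.185/1.10) × 17.32 = 2.913 mg/L.
Minimum DO = C_s − D_c = 7.92 − 2.913 = 5.007 mg/L.

t_c ≈ 1.53 d; D_c ≈ 2.91 mg/L; min DO ≈ 5.01 mg/L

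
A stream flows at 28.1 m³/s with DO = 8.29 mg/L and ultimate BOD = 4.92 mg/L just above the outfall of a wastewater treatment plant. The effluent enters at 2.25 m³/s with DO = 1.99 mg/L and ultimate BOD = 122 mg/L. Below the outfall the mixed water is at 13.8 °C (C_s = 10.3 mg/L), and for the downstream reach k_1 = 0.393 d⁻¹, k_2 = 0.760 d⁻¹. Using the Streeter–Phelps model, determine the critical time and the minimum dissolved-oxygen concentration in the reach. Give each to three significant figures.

Mixed DO = (28.1×8.29 + 2.25×1.99)/(28.1+2.25) = 237.4/30.35 = 7.823 mg/L.
Mixed L₀ = (28.1×4.92 + 2.25×122)/(30.35) = 412.8/30.35 = 13.60 mg/L.
Initial deficit D₀ = C_s − DO₀ = 10.3 − 7.823 = 2.477 mg/L.
t_c = (1/0.3670) ln[(0.760/0.393)(1 − 2.477×0.3670/(0.393×13.60))] = 2.725 × ln(1.605) = 1.289 d.
D_c = (0.393/0.760) × 13.60 × e^(−0.393×1.289) = 0.5171 × 13.60 × 0.6025 = 4.237 mg/L.
Minimum DO = 10.3 − 4.237 = 6.063 mg/L.

t_c ≈ 1.29 d; minimum DO ≈ 6.06 mg/L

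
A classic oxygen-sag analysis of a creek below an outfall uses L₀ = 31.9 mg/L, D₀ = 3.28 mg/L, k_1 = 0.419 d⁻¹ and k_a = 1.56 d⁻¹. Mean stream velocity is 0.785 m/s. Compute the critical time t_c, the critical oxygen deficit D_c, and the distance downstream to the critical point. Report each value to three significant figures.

t_c ≈ 0.864 d; D_c ≈ 5.97 mg/L; x_c ≈ 58.6 km

t_c = [1/(k_a−k_1)] ln[(k_a/k_1)(1 − D₀(k_a−k_1)/(k_1 L₀))]
= [1/(1.56−0.419)] ln[(1.56/0.419)(1 − 3.28×1.141/(0.419×31.9))]
= (1/1.141) ln[3.723 × 0.7200] = 0.8764 × ln(2.681) = 0.8764 × 0.9861 = 0.8642 d.
L(t_c) = L₀ e^(−k_1 t_c) = 31.9 × 0.6962 = 22.21 mg/L, and at the critical point k_a D_c = k_1 L, so D_c = (0.419/1.56) × 22.21 = 5.965 mg/L.
x_c = v t_c = 0.785 m/s × 0.8642 d × 86400 s/d = 58610 m ≈ 58.6 km.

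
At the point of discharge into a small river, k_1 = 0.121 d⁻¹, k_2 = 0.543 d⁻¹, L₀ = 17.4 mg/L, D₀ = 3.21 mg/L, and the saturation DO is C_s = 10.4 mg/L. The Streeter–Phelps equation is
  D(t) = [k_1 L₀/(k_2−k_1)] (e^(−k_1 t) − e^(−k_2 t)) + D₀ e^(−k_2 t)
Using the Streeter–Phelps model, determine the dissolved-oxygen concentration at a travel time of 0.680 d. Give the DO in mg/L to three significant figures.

k_1 L₀/(k_2−k_1) = 0.121×17.4/(0.543−0.121) = 2.105/0.4220 = 4.989 mg/L.
e^(−k_1 t) = e^(−0.121×0.6800) = 0.9210; e^(−k_2 t) = e^(−0.543×0.6800) = 0.6913.
D = 4.989 × (0.9210 − 0.6913) + 3.21 × 0.6913 = 1.146 + 2.219 = 3.365 mg/L.
DO = C_s − D = 10.4 − 3.365 = 7.035 mg/L.

DO ≈ 7.03 mg/L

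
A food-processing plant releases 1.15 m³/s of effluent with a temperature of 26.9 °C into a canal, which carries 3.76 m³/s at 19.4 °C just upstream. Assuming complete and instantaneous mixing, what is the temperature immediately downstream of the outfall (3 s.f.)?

Flow-weighted mixing: C = (Q_r C_r + Q_w C_w)/(Q_r + Q_w)
= (3.76×19.4 + 1.15×26.9)/(3.76 + 1.15) = 103.9/4.910 = 21.16 °C.

21.2 °C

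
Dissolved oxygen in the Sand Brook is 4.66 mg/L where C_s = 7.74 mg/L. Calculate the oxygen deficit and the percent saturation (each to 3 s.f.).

D ≈ 3.08 mg/L; 60.2 % saturation

D = C_s − C = 7.74 − 4.66 = 3.08 mg/L.
% saturation = 4.66/7.74 × 100 = 60.2 %.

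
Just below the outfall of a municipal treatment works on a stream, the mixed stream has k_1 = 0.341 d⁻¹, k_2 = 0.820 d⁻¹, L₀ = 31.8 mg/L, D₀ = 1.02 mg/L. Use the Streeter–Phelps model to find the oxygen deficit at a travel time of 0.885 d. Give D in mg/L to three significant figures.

D ≈ 6.28 mg/L

k_1 L₀/(k_2−k_1) = 0.341×31.8/(0.820−0.341) = 10.84/0.4790 = 22.64 mg/L.
e^(−k_1 t) = e^(−0.341×0.8850) = 0.7395; e^(−k_2 t) = e^(−0.820×0.8850) = 0.4840.
D = 22.64 × (0.7395 − 0.4840) + 1.02 × 0.4840 = 5.784 + 0.4937 = 6.278 mg/L.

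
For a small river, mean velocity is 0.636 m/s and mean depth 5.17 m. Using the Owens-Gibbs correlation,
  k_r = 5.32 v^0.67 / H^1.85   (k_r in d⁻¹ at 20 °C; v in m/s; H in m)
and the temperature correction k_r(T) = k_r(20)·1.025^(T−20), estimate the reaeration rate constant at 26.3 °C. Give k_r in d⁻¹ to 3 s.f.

k_r ≈ 0.220 d⁻¹

k_r(20) = 5.32 × 0.636^0.67 / 5.17^1.85 = 5.32 × 0.7384 / 20.89 = 0.1880 d⁻¹.
k_r(26.3) = 0.1880 × 1.025^(26.3−20) = 0.1880 × 1.168 = 0.2197 d⁻¹.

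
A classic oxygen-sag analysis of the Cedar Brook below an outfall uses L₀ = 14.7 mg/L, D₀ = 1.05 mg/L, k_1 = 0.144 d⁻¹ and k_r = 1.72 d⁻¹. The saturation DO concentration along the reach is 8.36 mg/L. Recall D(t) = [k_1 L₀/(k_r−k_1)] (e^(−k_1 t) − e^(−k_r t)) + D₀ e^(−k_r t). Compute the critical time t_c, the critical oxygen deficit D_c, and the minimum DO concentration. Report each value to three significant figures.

t_c ≈ 0.608 d; D_c ≈ 1.13 mg/L; min DO ≈ 7.23 mg/L

With k_r/k_1 = 11.94 and 1 − D₀(k_r−k_1)/(k_1 L₀) = 0.2183,
t_c = ln(11.94 × 0.2183) / (1.72 − 0.144) = ln(2.607) / 1.576 = 0.9582/1.576 = 0.6080 d.
D_c = (k_1/k_r) L₀ e^(−k_1 t_c) = (0.144/1.72) × 14.7 × e^(−0.144×0.6080) = 0.08372 × 14.7 × 0.9162 = 1.128 mg/L.
Minimum DO = C_s − D_c = 8.36 − 1.128 = 7.232 mg/L.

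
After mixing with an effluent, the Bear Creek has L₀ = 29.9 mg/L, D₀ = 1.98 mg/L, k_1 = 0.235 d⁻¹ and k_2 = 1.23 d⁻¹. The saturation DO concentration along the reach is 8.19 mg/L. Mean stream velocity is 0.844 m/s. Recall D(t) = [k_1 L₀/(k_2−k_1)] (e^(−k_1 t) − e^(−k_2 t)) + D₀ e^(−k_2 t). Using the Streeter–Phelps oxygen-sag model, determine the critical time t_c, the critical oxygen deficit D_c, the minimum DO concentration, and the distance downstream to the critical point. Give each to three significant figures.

At the critical point dD/dt = 0, so k_1 L₀ e^(−k_1 t) = k_2 D. Substituting D(t) from the Streeter–Phelps equation and solving for t gives
t_c = ln[(k_2/k_1)(1 − D₀(k_2−k_1)/(k_1 L₀))] / (k_2−k_1).
Here k_2−k_1 = 0.9950 d⁻¹ and 1 − D₀(k_2−k_1)/(k_1 L₀) = 1 − 1.98×0.9950/(0.235×29.9) = 0.7196, so
t_c = ln(5.234 × 0.7196) / 0.9950 = 1.326 / 0.9950 = 1.333 d.
L(t_c) = L₀ e^(−k_1 t_c) = 29.9 × 0.7311 = 21.86 mg/L, and at the critical point k_2 D_c = k_1 L, so D_c = (0.235/1.23) × 21.86 = 4.176 mg/L.
Minimum DO = C_s − D_c = 8.19 − 4.176 = 4.014 mg/L.
x_c = v t_c = 0.844 m/s × 1.333 d × 86400 s/d = 97190 m ≈ 97.2 km.

t_c ≈ 1.33 d; D_c ≈ 4.18 mg/L; min DO ≈ 4.01 mg/L; x_c ≈ 97.2 km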